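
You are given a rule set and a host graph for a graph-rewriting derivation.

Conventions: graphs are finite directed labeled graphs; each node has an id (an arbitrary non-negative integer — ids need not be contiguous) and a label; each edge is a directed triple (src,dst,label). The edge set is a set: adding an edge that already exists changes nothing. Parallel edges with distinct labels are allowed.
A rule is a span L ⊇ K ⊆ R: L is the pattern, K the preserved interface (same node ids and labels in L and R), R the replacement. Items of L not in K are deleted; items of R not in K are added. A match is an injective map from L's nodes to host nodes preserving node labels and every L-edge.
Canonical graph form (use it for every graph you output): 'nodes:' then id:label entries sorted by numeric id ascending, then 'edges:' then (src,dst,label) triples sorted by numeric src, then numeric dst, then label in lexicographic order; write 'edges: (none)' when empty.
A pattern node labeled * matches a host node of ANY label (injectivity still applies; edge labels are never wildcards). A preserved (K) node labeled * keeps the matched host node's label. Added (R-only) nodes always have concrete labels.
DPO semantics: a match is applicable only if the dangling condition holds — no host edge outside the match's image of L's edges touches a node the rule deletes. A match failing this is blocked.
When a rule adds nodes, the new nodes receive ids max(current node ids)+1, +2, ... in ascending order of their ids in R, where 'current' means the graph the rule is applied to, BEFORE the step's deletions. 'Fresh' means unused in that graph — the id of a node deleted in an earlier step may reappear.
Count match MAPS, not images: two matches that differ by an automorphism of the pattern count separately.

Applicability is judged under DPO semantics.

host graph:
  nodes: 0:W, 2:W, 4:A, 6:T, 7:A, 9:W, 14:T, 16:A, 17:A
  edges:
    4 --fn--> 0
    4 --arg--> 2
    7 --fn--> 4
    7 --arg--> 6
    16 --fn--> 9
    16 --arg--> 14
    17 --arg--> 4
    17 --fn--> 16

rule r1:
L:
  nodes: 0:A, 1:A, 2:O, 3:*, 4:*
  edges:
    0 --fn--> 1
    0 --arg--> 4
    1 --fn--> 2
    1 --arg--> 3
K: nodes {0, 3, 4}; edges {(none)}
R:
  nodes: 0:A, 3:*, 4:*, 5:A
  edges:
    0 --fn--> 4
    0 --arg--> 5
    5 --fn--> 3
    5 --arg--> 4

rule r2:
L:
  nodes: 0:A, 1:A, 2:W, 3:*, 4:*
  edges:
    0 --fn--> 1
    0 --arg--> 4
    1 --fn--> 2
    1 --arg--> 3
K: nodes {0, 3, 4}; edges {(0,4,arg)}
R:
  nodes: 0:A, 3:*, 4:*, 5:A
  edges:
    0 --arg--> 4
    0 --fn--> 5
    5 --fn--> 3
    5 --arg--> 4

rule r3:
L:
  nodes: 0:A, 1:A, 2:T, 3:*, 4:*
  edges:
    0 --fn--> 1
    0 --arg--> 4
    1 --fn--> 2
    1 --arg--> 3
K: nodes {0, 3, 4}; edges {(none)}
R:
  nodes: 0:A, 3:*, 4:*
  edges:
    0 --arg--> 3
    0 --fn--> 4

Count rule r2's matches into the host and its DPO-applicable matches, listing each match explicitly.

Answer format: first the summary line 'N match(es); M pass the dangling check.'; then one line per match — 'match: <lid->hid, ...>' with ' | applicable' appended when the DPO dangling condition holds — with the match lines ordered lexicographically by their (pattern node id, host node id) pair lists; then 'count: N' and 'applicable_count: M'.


2 match(es); 1 pass the dangling check.
match: 0->7, 1->4, 2->0, 3->2, 4->6
match: 0->17, 1->16, 2->9, 3->14, 4->4 | applicable
count: 2
applicable_count: 1


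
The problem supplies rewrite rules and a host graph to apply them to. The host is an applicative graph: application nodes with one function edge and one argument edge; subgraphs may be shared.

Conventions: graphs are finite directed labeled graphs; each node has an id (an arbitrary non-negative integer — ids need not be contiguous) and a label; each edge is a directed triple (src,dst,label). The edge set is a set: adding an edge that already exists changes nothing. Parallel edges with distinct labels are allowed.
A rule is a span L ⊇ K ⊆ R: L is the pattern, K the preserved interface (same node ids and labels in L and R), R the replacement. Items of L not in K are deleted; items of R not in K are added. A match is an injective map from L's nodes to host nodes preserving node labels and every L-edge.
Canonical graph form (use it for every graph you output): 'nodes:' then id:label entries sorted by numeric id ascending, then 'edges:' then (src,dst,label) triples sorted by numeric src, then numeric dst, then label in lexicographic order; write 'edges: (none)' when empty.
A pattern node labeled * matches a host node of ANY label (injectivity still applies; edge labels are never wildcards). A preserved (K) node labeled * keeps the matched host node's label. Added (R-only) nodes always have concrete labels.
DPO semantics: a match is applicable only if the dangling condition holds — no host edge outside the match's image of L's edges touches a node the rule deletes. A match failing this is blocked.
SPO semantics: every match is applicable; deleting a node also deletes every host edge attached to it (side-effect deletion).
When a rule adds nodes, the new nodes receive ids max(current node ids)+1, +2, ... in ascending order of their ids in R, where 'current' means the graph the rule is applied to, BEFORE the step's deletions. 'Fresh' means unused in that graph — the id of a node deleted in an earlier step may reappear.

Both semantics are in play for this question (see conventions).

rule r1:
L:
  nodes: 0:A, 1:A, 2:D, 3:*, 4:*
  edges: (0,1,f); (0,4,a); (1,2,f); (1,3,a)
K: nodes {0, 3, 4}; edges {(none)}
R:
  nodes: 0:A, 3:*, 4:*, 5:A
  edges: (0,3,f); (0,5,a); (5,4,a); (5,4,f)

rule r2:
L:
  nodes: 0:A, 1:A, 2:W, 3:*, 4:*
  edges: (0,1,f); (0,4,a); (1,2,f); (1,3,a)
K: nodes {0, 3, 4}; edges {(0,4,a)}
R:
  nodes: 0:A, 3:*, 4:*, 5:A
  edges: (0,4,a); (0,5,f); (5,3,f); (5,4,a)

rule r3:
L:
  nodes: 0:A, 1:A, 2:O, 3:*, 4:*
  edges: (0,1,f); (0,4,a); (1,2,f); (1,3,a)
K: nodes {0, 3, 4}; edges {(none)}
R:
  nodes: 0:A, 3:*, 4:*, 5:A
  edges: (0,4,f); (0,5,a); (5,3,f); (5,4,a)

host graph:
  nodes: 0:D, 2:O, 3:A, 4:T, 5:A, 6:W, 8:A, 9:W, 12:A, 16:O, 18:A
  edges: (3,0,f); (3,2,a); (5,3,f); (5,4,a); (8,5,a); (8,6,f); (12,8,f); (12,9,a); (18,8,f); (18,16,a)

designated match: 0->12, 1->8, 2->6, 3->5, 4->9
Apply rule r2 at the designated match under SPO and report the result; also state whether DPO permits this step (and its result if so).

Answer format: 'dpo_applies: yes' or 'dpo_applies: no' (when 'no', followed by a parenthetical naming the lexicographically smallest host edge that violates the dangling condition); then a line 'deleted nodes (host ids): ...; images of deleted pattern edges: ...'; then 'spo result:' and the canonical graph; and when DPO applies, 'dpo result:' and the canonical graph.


dpo_applies: no
(the rule deletes node 8, which keeps host edge (18,8,f) outside the match image — the dangling condition fails, DPO blocks; SPO proceeds and side-deletes such edges)
deleted nodes (host ids): 6, 8; images of deleted pattern edges: (8,5,a); (8,6,f); (12,8,f)
spo result:
nodes: 0:D, 2:O, 3:A, 4:T, 5:A, 9:W, 12:A, 16:O, 18:A, 19:A
edges: (3,0,f); (3,2,a); (5,3,f); (5,4,a); (12,9,a); (12,19,f); (18,16,a); (19,5,f); (19,9,a)


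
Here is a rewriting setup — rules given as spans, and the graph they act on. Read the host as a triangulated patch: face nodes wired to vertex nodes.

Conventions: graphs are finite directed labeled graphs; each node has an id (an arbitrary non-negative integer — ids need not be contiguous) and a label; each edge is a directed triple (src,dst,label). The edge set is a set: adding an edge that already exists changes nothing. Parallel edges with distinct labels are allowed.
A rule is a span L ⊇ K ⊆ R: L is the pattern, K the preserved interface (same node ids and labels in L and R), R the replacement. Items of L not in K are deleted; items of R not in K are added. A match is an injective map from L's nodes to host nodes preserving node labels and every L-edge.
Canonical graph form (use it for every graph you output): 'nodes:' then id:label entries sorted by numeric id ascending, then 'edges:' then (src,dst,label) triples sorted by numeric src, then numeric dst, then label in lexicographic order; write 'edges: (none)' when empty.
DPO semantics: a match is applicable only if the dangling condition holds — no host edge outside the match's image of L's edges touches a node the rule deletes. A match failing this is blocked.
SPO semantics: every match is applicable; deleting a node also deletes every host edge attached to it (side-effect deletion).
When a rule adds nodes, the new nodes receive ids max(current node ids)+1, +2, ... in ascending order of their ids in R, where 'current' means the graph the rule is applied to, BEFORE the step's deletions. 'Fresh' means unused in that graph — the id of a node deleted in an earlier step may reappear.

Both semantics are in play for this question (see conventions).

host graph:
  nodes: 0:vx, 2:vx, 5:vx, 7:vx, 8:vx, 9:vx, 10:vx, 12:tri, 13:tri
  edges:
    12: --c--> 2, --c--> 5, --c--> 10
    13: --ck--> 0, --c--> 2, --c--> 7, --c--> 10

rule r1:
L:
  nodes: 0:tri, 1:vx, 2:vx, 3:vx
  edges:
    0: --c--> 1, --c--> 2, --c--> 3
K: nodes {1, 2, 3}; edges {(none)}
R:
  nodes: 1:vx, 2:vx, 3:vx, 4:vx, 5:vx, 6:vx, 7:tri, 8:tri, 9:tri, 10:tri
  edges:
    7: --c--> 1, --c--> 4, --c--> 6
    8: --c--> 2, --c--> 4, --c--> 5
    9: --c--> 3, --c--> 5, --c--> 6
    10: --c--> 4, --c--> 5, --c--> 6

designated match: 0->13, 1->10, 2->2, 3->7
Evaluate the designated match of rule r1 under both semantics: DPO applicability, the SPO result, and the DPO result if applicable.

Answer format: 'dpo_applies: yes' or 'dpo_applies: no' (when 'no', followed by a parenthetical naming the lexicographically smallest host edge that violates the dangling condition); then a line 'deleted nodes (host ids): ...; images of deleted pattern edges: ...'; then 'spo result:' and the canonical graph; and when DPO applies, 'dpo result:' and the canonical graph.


dpo_applies: no
(the rule deletes node 13, which keeps host edge (13,0,ck) outside the match image — the dangling condition fails, DPO blocks; SPO proceeds and side-deletes such edges)
deleted nodes (host ids): 13; images of deleted pattern edges: (13,2,c); (13,7,c); (13,10,c)
spo result:
nodes: 0:vx, 2:vx, 5:vx, 7:vx, 8:vx, 9:vx, 10:vx, 12:tri, 14:vx, 15:vx, 16:vx, 17:tri, 18:tri, 19:tri, 20:tri
edges: (12,2,c); (12,5,c); (12,10,c); (17,10,c); (17,14,c); (17,16,c); (18,2,c); (18,14,c); (18,15,c); (19,7,c); (19,15,c); (19,16,c); (20,14,c); (20,15,c); (20,16,c)


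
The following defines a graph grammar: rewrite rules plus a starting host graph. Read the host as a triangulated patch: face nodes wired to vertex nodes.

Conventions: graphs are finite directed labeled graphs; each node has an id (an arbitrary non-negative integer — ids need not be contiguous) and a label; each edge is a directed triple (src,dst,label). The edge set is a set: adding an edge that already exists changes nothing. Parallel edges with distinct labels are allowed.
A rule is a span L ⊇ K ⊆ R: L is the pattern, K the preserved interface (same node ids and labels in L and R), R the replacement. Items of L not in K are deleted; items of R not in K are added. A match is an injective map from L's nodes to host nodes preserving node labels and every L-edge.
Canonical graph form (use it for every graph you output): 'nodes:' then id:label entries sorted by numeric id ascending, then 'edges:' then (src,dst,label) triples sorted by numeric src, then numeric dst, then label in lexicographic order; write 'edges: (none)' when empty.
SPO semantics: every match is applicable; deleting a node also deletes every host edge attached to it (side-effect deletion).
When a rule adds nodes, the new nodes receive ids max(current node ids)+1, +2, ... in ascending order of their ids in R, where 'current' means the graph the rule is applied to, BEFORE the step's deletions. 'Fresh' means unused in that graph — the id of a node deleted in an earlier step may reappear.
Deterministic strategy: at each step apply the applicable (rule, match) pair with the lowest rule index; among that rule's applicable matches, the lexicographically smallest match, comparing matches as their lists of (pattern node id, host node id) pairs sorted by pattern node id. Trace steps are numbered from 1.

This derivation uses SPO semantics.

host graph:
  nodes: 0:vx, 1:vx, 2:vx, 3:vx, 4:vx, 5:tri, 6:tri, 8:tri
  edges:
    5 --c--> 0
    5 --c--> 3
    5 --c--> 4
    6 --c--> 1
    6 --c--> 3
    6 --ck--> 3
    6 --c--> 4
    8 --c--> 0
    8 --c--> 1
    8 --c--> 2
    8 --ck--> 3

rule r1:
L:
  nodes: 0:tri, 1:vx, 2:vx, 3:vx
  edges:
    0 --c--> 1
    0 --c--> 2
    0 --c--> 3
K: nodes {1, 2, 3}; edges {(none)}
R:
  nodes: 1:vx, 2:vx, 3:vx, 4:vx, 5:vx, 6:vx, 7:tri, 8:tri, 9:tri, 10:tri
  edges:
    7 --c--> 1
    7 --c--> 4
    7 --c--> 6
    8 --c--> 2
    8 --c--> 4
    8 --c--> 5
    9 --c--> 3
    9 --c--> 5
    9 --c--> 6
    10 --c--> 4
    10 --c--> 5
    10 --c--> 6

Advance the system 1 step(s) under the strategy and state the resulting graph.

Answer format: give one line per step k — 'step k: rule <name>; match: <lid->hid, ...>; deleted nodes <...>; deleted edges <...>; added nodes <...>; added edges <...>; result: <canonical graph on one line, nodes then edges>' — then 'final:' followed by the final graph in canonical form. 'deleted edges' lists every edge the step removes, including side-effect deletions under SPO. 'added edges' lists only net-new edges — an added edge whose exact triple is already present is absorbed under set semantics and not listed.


step 1: rule r1; match: 0->5, 1->0, 2->3, 3->4; deleted nodes 5; deleted edges (5,0,c); (5,3,c); (5,4,c); added nodes 9, 10, 11, 12, 13, 14, 15; added edges (12,0,c); (12,9,c); (12,11,c); (13,3,c); (13,9,c); (13,10,c); (14,4,c); (14,10,c); (14,11,c); (15,9,c); (15,10,c); (15,11,c); result: nodes: 0:vx, 1:vx, 2:vx, 3:vx, 4:vx, 6:tri, 8:tri, 9:vx, 10:vx, 11:vx, 12:tri, 13:tri, 14:tri, 15:tri edges: (6,1,c); (6,3,c); (6,3,ck); (6,4,c); (8,0,c); (8,1,c); (8,2,c); (8,3,ck); (12,0,c); (12,9,c); (12,11,c); (13,3,c); (13,9,c); (13,10,c); (14,4,c); (14,10,c); (14,11,c); (15,9,c); (15,10,c); (15,11,c)
final:
nodes: 0:vx, 1:vx, 2:vx, 3:vx, 4:vx, 6:tri, 8:tri, 9:vx, 10:vx, 11:vx, 12:tri, 13:tri, 14:tri, 15:tri
edges: (6,1,c); (6,3,c); (6,3,ck); (6,4,c); (8,0,c); (8,1,c); (8,2,c); (8,3,ck); (12,0,c); (12,9,c); (12,11,c); (13,3,c); (13,9,c); (13,10,c); (14,4,c); (14,10,c); (14,11,c); (15,9,c); (15,10,c); (15,11,c)


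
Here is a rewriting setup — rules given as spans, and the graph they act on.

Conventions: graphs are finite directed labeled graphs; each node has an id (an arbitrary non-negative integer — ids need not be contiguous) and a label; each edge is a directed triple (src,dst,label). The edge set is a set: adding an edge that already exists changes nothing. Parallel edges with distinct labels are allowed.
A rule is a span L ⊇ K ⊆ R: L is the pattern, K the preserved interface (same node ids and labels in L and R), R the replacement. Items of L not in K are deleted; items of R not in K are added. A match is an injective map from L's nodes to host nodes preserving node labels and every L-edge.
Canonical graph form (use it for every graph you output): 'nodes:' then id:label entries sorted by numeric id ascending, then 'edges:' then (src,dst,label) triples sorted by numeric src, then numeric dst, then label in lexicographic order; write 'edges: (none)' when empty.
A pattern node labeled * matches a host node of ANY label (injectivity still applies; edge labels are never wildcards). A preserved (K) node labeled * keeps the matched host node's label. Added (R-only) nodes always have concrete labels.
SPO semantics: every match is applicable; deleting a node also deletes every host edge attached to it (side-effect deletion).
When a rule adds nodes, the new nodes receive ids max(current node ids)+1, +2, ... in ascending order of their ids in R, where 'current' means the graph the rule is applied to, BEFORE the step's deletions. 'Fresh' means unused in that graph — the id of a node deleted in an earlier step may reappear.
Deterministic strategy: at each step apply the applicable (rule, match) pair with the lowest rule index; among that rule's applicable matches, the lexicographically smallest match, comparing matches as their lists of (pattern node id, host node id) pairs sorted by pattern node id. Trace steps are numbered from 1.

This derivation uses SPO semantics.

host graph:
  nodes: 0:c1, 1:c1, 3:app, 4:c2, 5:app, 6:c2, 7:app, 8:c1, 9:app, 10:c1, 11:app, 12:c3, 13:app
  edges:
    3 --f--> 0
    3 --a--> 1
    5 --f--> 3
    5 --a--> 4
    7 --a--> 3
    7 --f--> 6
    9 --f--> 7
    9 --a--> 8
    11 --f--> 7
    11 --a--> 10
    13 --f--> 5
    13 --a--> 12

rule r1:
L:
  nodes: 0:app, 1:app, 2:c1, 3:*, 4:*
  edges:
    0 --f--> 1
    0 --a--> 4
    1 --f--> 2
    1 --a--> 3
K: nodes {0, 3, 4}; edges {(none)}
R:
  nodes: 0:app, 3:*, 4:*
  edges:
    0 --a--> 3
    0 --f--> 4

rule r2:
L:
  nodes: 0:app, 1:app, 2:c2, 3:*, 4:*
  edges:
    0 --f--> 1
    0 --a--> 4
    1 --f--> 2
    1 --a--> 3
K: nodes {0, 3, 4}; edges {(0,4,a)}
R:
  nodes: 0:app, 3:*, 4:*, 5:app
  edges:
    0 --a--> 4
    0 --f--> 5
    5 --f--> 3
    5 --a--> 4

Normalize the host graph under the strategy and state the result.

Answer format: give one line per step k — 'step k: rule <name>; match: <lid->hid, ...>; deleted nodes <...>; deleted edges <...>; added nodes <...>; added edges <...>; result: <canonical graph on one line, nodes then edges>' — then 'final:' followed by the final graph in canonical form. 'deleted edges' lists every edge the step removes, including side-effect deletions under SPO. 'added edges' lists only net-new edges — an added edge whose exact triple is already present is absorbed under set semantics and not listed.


step 1: rule r1; match: 0->5, 1->3, 2->0, 3->1, 4->4; deleted nodes 0, 3; deleted edges (3,0,f); (3,1,a); (5,3,f); (5,4,a); (7,3,a); added nodes (none); added edges (5,1,a); (5,4,f); result: nodes: 1:c1, 4:c2, 5:app, 6:c2, 7:app, 8:c1, 9:app, 10:c1, 11:app, 12:c3, 13:app edges: (5,1,a); (5,4,f); (7,6,f); (9,7,f); (9,8,a); (11,7,f); (11,10,a); (13,5,f); (13,12,a)
step 2: rule r2; match: 0->13, 1->5, 2->4, 3->1, 4->12; deleted nodes 4, 5; deleted edges (5,1,a); (5,4,f); (13,5,f); added nodes 14; added edges (13,14,f); (14,1,f); (14,12,a); result: nodes: 1:c1, 6:c2, 7:app, 8:c1, 9:app, 10:c1, 11:app, 12:c3, 13:app, 14:app edges: (7,6,f); (9,7,f); (9,8,a); (11,7,f); (11,10,a); (13,12,a); (13,14,f); (14,1,f); (14,12,a)
final:
nodes: 1:c1, 6:c2, 7:app, 8:c1, 9:app, 10:c1, 11:app, 12:c3, 13:app, 14:app
edges: (7,6,f); (9,7,f); (9,8,a); (11,7,f); (11,10,a); (13,12,a); (13,14,f); (14,1,f); (14,12,a)


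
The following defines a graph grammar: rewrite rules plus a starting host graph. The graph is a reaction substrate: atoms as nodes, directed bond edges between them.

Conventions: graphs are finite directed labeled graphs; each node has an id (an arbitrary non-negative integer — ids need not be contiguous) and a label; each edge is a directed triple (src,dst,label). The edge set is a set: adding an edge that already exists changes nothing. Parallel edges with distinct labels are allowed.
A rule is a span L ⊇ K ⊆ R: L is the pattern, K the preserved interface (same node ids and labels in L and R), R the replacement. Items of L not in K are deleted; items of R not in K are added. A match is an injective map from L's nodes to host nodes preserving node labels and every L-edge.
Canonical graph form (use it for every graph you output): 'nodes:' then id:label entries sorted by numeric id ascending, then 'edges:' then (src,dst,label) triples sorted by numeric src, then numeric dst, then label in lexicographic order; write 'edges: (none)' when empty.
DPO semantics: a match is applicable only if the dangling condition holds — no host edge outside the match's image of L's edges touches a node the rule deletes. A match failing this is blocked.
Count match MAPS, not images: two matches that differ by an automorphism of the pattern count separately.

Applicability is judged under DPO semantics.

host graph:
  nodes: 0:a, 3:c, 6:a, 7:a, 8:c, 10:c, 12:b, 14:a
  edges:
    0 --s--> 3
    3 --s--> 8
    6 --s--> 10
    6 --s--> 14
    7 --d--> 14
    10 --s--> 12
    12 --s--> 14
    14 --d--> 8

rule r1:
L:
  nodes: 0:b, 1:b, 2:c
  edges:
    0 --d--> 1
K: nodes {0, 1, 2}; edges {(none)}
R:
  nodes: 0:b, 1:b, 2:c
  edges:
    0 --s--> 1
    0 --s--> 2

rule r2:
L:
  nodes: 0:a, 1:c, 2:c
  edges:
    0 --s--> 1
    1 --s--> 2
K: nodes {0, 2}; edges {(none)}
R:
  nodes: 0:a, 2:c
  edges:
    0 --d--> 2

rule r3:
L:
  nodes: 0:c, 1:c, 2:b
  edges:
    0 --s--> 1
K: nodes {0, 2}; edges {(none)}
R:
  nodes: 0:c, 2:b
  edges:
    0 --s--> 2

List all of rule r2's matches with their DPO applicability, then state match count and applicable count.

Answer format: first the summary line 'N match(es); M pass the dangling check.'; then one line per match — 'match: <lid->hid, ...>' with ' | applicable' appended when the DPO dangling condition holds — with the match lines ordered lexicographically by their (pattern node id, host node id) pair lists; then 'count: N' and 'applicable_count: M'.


1 match(es); 1 pass the dangling check.
match: 0->0, 1->3, 2->8 | applicable
count: 1
applicable_count: 1


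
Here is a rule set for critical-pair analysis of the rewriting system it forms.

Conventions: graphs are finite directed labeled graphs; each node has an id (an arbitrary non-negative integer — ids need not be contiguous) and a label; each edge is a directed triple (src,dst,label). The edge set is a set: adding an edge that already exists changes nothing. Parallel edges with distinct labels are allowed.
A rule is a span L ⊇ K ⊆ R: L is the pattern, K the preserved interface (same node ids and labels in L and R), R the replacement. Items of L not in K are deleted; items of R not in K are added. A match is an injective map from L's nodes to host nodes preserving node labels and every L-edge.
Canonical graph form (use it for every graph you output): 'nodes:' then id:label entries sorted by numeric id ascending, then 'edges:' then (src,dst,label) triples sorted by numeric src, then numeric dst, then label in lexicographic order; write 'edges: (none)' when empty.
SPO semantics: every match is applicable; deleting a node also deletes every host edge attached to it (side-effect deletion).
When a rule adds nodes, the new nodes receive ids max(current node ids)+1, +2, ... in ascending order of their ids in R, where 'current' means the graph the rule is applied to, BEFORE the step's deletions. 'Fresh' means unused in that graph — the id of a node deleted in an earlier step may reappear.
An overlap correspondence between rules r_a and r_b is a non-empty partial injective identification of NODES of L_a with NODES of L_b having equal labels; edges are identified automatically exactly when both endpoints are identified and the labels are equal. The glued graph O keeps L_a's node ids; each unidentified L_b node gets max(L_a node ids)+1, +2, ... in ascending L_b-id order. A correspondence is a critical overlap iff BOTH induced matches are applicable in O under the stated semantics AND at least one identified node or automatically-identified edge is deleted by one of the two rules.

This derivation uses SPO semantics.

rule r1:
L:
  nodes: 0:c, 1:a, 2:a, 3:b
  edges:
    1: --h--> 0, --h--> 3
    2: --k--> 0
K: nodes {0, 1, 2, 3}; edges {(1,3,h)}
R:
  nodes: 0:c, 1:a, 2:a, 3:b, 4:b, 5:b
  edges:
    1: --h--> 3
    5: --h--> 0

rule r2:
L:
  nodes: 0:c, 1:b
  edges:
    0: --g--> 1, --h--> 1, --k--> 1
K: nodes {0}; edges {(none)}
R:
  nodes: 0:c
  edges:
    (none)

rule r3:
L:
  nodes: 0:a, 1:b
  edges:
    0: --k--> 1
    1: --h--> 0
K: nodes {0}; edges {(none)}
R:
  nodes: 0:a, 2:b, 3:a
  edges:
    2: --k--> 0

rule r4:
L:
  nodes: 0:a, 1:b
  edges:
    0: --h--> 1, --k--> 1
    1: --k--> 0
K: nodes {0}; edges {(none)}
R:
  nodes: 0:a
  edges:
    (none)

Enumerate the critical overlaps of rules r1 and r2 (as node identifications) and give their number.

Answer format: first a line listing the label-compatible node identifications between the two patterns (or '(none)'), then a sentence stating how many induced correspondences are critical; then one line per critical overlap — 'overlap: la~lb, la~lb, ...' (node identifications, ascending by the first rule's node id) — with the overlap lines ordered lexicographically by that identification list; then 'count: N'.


label-compatible node identifications between L(r1) and L(r2): 0~0, 3~1
2 of the induced correspondences are critical overlaps of r1 and r2.
overlap: 0~0, 3~1
overlap: 3~1
count: 2


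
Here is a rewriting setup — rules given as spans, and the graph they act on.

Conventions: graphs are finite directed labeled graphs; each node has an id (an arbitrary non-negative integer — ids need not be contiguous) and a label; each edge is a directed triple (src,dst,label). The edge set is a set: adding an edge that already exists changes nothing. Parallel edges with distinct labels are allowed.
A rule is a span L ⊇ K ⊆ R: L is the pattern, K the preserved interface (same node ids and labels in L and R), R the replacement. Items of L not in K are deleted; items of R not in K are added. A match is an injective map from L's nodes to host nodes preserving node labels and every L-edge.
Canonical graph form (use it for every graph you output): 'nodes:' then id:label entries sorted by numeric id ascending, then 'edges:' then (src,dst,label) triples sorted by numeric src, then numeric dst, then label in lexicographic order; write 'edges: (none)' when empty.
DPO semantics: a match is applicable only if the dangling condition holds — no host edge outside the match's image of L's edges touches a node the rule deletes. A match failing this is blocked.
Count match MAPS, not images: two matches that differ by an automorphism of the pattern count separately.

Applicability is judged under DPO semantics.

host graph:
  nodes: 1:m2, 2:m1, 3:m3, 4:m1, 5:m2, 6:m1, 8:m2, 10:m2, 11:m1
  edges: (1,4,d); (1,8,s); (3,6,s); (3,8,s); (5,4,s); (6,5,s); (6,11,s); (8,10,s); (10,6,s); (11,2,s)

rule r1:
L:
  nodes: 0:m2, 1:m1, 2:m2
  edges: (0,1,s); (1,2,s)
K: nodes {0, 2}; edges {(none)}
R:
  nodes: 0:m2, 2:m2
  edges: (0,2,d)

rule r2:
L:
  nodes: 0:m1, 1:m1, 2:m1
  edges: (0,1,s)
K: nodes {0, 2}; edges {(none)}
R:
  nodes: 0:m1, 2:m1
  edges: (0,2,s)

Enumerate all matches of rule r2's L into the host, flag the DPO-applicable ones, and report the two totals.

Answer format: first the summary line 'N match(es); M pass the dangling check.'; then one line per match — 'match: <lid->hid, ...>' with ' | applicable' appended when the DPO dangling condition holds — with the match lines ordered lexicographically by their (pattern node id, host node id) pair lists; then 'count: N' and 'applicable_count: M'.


4 match(es); 2 pass the dangling check.
match: 0->6, 1->11, 2->2
match: 0->6, 1->11, 2->4
match: 0->11, 1->2, 2->4 | applicable
match: 0->11, 1->2, 2->6 | applicable
count: 4
applicable_count: 2


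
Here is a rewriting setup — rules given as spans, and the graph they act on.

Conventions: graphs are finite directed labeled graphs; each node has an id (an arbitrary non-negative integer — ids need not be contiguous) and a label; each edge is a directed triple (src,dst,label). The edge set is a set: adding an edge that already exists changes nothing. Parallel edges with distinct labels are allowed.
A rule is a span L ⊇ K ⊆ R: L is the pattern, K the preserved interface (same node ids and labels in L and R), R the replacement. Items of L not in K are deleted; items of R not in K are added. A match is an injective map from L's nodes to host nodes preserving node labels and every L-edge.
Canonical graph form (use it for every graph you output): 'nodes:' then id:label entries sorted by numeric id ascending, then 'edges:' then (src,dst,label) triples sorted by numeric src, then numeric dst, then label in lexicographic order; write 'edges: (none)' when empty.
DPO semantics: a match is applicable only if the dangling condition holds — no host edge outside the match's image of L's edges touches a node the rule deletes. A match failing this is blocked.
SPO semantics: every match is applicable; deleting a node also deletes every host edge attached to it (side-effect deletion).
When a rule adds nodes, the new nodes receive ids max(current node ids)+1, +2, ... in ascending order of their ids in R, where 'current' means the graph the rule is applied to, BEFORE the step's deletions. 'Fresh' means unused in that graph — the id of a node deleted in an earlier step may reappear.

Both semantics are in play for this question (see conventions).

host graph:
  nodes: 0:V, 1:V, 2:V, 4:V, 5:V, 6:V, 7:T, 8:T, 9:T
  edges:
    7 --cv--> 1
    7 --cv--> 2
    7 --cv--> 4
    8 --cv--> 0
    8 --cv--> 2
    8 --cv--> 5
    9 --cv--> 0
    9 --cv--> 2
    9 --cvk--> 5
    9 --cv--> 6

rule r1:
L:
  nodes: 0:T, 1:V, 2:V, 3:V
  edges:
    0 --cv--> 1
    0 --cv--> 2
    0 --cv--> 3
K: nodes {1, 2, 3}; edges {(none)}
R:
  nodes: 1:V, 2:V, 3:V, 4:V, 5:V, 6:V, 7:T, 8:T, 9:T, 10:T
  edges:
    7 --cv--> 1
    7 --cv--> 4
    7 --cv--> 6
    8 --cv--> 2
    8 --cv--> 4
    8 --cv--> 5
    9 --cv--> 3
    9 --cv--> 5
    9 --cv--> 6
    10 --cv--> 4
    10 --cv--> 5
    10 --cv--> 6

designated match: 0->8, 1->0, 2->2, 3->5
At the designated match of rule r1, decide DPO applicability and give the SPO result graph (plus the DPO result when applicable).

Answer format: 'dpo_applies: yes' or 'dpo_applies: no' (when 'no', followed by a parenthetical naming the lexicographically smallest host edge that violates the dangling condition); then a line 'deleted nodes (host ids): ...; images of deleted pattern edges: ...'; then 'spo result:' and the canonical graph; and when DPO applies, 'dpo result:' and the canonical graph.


dpo_applies: yes
deleted nodes (host ids): 8; images of deleted pattern edges: (8,0,cv); (8,2,cv); (8,5,cv)
spo result:
nodes: 0:V, 1:V, 2:V, 4:V, 5:V, 6:V, 7:T, 9:T, 10:V, 11:V, 12:V, 13:T, 14:T, 15:T, 16:T
edges: (7,1,cv); (7,2,cv); (7,4,cv); (9,0,cv); (9,2,cv); (9,5,cvk); (9,6,cv); (13,0,cv); (13,10,cv); (13,12,cv); (14,2,cv); (14,10,cv); (14,11,cv); (15,5,cv); (15,11,cv); (15,12,cv); (16,10,cv); (16,11,cv); (16,12,cv)
dpo result:
nodes: 0:V, 1:V, 2:V, 4:V, 5:V, 6:V, 7:T, 9:T, 10:V, 11:V, 12:V, 13:T, 14:T, 15:T, 16:T
edges: (7,1,cv); (7,2,cv); (7,4,cv); (9,0,cv); (9,2,cv); (9,5,cvk); (9,6,cv); (13,0,cv); (13,10,cv); (13,12,cv); (14,2,cv); (14,10,cv); (14,11,cv); (15,5,cv); (15,11,cv); (15,12,cv); (16,10,cv); (16,11,cv); (16,12,cv)


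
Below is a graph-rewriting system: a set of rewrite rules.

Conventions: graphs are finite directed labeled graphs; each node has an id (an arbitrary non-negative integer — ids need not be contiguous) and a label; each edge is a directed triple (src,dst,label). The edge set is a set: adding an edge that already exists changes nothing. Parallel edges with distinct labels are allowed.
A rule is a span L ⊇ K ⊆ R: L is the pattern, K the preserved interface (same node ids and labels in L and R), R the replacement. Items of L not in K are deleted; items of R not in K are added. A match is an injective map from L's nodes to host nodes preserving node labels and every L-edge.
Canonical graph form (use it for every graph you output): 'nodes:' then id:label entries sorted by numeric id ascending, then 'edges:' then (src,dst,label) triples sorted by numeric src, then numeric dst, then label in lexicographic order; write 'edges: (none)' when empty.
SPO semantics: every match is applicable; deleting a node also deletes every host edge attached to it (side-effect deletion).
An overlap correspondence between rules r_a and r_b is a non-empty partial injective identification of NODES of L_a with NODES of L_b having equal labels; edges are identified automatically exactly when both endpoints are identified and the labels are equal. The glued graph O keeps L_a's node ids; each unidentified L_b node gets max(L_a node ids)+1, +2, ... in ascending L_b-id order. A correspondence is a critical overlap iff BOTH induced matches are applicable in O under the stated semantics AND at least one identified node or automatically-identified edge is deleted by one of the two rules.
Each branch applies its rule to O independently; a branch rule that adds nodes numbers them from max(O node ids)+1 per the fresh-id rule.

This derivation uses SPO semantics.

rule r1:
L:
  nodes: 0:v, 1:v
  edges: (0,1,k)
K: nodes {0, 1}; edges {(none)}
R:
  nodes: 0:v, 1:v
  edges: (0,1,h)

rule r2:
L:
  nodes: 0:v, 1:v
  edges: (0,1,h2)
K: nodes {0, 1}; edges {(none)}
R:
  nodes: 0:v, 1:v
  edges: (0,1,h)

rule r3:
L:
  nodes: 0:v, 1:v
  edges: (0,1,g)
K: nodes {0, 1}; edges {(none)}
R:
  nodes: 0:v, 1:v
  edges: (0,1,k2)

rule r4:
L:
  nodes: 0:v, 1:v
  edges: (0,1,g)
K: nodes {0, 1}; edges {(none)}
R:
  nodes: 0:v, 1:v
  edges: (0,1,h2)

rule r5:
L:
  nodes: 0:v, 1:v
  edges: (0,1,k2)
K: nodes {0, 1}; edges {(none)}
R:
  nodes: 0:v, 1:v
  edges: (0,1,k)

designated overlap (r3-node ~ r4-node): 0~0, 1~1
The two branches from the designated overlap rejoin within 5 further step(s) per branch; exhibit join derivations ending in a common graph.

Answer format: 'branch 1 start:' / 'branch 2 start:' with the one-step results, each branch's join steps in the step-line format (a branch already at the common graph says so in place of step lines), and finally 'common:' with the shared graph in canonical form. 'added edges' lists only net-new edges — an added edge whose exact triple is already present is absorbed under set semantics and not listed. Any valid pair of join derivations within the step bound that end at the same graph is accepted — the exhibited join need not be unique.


branch 1 start:
nodes: 0:v, 1:v
edges: (0,1,k2)
branch 2 start:
nodes: 0:v, 1:v
edges: (0,1,h2)
branch 1 step 1: rule r5; match: 0->0, 1->1; deleted nodes (none); deleted edges (0,1,k2); added nodes (none); added edges (0,1,k); result: nodes: 0:v, 1:v edges: (0,1,k)
branch 1 step 2: rule r1; match: 0->0, 1->1; deleted nodes (none); deleted edges (0,1,k); added nodes (none); added edges (0,1,h); result: nodes: 0:v, 1:v edges: (0,1,h)
branch 2 step 1: rule r2; match: 0->0, 1->1; deleted nodes (none); deleted edges (0,1,h2); added nodes (none); added edges (0,1,h); result: nodes: 0:v, 1:v edges: (0,1,h)
common:
nodes: 0:v, 1:v
edges: (0,1,h)


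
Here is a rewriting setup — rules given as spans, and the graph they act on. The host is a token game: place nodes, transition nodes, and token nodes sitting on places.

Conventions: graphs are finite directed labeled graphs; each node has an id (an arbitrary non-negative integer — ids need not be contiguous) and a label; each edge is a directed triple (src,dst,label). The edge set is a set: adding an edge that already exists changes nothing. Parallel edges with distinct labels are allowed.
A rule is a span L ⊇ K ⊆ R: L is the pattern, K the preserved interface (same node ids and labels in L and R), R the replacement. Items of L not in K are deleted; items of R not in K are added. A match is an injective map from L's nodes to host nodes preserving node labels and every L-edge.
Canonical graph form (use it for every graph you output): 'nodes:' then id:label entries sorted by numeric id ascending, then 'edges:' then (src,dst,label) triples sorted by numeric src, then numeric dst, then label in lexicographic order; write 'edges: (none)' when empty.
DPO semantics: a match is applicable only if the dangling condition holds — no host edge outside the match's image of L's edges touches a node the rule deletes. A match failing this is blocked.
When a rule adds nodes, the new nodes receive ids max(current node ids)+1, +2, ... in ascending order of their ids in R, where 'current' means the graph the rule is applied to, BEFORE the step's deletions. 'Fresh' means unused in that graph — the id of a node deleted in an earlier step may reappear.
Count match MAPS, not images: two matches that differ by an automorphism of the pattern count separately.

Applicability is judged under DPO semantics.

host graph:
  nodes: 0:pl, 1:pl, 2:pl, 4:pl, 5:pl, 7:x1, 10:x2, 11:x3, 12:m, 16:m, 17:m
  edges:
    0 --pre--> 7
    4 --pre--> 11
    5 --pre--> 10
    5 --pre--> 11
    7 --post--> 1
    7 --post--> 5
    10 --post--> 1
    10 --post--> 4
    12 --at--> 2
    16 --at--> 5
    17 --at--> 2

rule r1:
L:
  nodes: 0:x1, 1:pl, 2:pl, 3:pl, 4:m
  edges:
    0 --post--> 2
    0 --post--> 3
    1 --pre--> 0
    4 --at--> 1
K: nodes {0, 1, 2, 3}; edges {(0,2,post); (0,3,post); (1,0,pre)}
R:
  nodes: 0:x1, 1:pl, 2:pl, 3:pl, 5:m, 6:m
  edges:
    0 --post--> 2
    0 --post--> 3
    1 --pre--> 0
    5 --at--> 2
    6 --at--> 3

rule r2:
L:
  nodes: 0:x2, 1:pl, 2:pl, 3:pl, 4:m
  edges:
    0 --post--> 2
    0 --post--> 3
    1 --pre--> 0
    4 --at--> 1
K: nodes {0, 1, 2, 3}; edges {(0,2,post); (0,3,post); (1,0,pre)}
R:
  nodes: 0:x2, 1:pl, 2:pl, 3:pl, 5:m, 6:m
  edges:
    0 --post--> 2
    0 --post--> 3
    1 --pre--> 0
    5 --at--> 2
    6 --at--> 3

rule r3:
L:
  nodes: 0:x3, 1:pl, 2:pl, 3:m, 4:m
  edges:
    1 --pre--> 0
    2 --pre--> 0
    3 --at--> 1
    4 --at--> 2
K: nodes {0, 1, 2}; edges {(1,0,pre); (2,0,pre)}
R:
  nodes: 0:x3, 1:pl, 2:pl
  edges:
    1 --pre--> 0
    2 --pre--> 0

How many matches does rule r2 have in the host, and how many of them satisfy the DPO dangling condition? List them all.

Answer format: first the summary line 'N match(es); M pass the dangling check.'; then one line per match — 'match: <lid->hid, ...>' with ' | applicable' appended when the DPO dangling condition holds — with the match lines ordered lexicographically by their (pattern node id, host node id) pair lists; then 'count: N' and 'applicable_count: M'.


2 match(es); 2 pass the dangling check.
match: 0->10, 1->5, 2->1, 3->4, 4->16 | applicable
match: 0->10, 1->5, 2->4, 3->1, 4->16 | applicable
count: 2
applicable_count: 2


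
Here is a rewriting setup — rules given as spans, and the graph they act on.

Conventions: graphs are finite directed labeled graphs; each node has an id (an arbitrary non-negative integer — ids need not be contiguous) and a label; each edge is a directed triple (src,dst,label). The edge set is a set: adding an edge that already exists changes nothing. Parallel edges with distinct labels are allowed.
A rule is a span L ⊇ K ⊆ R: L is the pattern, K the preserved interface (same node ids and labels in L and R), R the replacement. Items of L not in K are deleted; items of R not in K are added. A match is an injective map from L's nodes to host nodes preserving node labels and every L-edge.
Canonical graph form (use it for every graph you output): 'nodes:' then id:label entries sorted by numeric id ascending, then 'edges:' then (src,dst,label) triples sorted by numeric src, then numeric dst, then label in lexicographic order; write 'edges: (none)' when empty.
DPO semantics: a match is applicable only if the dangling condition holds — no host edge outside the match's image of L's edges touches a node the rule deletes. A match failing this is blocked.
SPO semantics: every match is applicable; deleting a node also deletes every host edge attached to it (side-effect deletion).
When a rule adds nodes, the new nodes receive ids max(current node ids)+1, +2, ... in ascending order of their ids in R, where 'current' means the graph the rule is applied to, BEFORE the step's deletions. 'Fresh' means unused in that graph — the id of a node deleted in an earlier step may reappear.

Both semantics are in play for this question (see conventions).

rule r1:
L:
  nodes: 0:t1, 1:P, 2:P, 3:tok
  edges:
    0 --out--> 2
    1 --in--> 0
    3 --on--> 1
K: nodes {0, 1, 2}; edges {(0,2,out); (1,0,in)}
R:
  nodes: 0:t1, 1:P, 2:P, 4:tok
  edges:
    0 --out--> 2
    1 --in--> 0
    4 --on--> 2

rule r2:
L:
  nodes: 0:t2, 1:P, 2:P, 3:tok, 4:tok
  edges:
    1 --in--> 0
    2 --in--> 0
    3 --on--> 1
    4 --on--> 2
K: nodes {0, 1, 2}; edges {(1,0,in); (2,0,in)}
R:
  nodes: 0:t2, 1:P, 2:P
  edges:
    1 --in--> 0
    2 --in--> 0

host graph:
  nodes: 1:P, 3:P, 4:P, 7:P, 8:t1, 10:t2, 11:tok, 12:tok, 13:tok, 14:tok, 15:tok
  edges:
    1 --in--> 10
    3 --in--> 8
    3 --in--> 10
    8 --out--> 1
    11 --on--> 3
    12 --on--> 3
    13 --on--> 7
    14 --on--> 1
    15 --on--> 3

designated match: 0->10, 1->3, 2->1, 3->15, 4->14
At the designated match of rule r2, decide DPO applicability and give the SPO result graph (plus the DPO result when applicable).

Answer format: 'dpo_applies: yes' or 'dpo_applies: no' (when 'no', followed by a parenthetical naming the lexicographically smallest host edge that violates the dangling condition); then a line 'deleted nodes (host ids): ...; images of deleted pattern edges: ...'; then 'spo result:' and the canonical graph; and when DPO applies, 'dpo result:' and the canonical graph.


dpo_applies: yes
deleted nodes (host ids): 14, 15; images of deleted pattern edges: (14,1,on); (15,3,on)
spo result:
nodes: 1:P, 3:P, 4:P, 7:P, 8:t1, 10:t2, 11:tok, 12:tok, 13:tok
edges: (1,10,in); (3,8,in); (3,10,in); (8,1,out); (11,3,on); (12,3,on); (13,7,on)
dpo result:
nodes: 1:P, 3:P, 4:P, 7:P, 8:t1, 10:t2, 11:tok, 12:tok, 13:tok
edges: (1,10,in); (3,8,in); (3,10,in); (8,1,out); (11,3,on); (12,3,on); (13,7,on)
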